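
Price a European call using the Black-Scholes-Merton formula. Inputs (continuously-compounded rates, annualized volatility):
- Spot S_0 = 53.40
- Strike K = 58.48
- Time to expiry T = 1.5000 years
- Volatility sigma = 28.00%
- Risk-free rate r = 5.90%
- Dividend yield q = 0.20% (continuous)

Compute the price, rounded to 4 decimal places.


Answer: Price = 7.1251

Derivation:
d1 = (ln(S/K) + (r - q + 0.5*sigma^2) * T) / (sigma * sqrt(T)) = 0.15579318
d2 = d1 - sigma * sqrt(T) = -0.18713539
exp(-rT) = 0.91530311; exp(-qT) = 0.99700450
C = S_0 * exp(-qT) * N(d1) - K * exp(-rT) * N(d2)
N(d1) = 0.56190198; N(d2) = 0.42577724
C = 53.4000 * 0.99700450 * 0.56190198 - 58.4800 * 0.91530311 * 0.42577724 = 7.1251


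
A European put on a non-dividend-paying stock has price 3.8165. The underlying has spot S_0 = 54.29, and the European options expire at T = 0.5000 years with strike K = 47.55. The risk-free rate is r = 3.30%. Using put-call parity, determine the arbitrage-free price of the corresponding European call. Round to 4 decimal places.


Put-call parity: C - P = S_0 * exp(-qT) - K * exp(-rT).
S_0 * exp(-qT) = 54.2900 * 1.00000000 = 54.29000000
K * exp(-rT) = 47.5500 * 0.98363538 = 46.77186229
C = P + S*exp(-qT) - K*exp(-rT)
C = 3.8165 + 54.29000000 - 46.77186229 = 11.3346

Answer: Call price = 11.3346


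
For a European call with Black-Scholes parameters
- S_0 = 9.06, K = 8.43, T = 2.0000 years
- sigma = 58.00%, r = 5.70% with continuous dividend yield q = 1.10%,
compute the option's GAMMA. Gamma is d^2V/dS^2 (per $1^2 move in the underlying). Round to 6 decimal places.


d1 = 0.6101506743; d2 = -0.2100931919
phi(d1) = 0.3311842355; exp(-qT) = 0.9782402351; exp(-rT) = 0.8922579559
Gamma = exp(-qT) * phi(d1) / (S * sigma * sqrt(T)) = 0.9782402351 * 0.3311842355 / (9.0600 * 0.5800 * 1.4142135624) = 0.043596

Answer: Gamma = 0.043596


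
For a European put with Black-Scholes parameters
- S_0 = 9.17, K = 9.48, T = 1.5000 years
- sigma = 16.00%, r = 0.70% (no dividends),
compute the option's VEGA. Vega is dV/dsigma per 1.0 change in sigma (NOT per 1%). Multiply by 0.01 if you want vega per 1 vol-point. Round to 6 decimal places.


d1 = -0.0181008617; d2 = -0.2140600411
phi(d1) = 0.3988769308; exp(-qT) = 1.0000000000; exp(-rT) = 0.9895549326
Vega = S * exp(-qT) * phi(d1) * sqrt(T) = 9.1700 * 1.0000000000 * 0.3988769308 * 1.2247448714 = 4.479751

Answer: Vega = 4.479751


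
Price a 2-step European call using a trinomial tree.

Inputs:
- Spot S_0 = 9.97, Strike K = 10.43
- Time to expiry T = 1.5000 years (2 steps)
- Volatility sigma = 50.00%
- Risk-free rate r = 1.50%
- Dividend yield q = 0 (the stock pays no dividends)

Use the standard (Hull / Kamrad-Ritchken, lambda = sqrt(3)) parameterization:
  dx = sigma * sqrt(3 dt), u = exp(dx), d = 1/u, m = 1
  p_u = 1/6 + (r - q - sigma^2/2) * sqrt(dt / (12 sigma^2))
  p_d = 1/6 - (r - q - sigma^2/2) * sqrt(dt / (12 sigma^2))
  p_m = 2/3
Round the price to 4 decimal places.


Answer: Price = V(0,0) = 1.9719

Derivation:
dt = T/N = 0.750000; dx = sigma*sqrt(3*dt) = 0.750000
u = exp(dx) = 2.117000; d = 1/u = 0.472367
p_u = 0.111667, p_m = 0.666667, p_d = 0.221667
Discount per step: exp(-r*dt) = 0.988813
Stock lattice S(k, j) with j the centered position index:
  k=0: S(0,+0) = 9.9700
  k=1: S(1,-1) = 4.7095; S(1,+0) = 9.9700; S(1,+1) = 21.1065
  k=2: S(2,-2) = 2.2246; S(2,-1) = 4.7095; S(2,+0) = 9.9700; S(2,+1) = 21.1065; S(2,+2) = 44.6824
Terminal payoffs V(N, j) = max(S_T - K, 0):
  V(2,-2) = 0.000000; V(2,-1) = 0.000000; V(2,+0) = 0.000000; V(2,+1) = 10.676490; V(2,+2) = 34.252440
Backward induction: V(k, j) = exp(-r*dt) * [p_u * V(k+1, j+1) + p_m * V(k+1, j) + p_d * V(k+1, j-1)]
  V(1,-1) = exp(-r*dt) * [p_u*0.000000 + p_m*0.000000 + p_d*0.000000] = 0.000000
  V(1,+0) = exp(-r*dt) * [p_u*10.676490 + p_m*0.000000 + p_d*0.000000] = 1.178871
  V(1,+1) = exp(-r*dt) * [p_u*34.252440 + p_m*10.676490 + p_d*0.000000] = 10.820102
  V(0,+0) = exp(-r*dt) * [p_u*10.820102 + p_m*1.178871 + p_d*0.000000] = 1.971850


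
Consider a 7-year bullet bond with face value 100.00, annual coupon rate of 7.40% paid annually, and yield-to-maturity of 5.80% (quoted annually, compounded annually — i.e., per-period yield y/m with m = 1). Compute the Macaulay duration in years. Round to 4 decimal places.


Coupon per period c = face * coupon_rate / m = 7.400000
Periods per year m = 1; per-period yield y/m = 0.058000
Number of cashflows N = 7
Cashflows (t years, CF_t, discount factor 1/(1+y/m)^(m*t), PV):
  t = 1.0000: CF_t = 7.400000, DF = 0.945180, PV = 6.994329
  t = 2.0000: CF_t = 7.400000, DF = 0.893364, PV = 6.610897
  t = 3.0000: CF_t = 7.400000, DF = 0.844390, PV = 6.248485
  t = 4.0000: CF_t = 7.400000, DF = 0.798100, PV = 5.905940
  t = 5.0000: CF_t = 7.400000, DF = 0.754348, PV = 5.582174
  t = 6.0000: CF_t = 7.400000, DF = 0.712994, PV = 5.276157
  t = 7.0000: CF_t = 107.400000, DF = 0.673908, PV = 72.377672
Price P = sum_t PV_t = 108.995654
Macaulay numerator sum_t t * PV_t:
  t * PV_t at t = 1.0000: 6.994329
  t * PV_t at t = 2.0000: 13.221794
  t * PV_t at t = 3.0000: 18.745454
  t * PV_t at t = 4.0000: 23.623761
  t * PV_t at t = 5.0000: 27.910871
  t * PV_t at t = 6.0000: 31.656942
  t * PV_t at t = 7.0000: 506.643701
Macaulay duration D = (sum_t t * PV_t) / P = 628.796852 / 108.995654 = 5.769008

Answer: Macaulay duration = 5.7690 years


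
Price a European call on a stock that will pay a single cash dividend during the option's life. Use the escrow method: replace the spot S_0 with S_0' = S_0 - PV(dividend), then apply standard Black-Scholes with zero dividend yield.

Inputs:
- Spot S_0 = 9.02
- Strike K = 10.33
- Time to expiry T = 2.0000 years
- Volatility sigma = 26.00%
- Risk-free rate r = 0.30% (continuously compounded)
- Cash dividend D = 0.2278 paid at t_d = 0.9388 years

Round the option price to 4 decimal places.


PV(D) = D * exp(-r * t_d) = 0.2278 * 0.99718756 = 0.22715933
S_0' = S_0 - PV(D) = 9.0200 - 0.22715933 = 8.79284067
d1 = (ln(S_0'/K) + (r + sigma^2/2)*T) / (sigma*sqrt(T)) = -0.23800793
d2 = d1 - sigma*sqrt(T) = -0.60570346
exp(-rT) = 0.99401796
N(d1) = 0.40593747; N(d2) = 0.27235584
C = S_0' * N(d1) - K * exp(-rT) * N(d2) = 8.79284067 * 0.40593747 - 10.3300 * 0.99401796 * 0.27235584 = 0.7727

Answer: Price = 0.7727


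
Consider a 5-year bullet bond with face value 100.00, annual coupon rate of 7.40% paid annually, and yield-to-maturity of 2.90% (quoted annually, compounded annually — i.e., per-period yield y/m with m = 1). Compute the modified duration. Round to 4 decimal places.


Answer: Modified duration = 4.2960

Derivation:
Coupon per period c = face * coupon_rate / m = 7.400000
Periods per year m = 1; per-period yield y/m = 0.029000
Number of cashflows N = 5
Cashflows (t years, CF_t, discount factor 1/(1+y/m)^(m*t), PV):
  t = 1.0000: CF_t = 7.400000, DF = 0.971817, PV = 7.191448
  t = 2.0000: CF_t = 7.400000, DF = 0.944429, PV = 6.988774
  t = 3.0000: CF_t = 7.400000, DF = 0.917812, PV = 6.791811
  t = 4.0000: CF_t = 7.400000, DF = 0.891946, PV = 6.600399
  t = 5.0000: CF_t = 107.400000, DF = 0.866808, PV = 93.095225
Price P = sum_t PV_t = 120.667657
First compute Macaulay numerator sum_t t * PV_t:
  t * PV_t at t = 1.0000: 7.191448
  t * PV_t at t = 2.0000: 13.977547
  t * PV_t at t = 3.0000: 20.375433
  t * PV_t at t = 4.0000: 26.401598
  t * PV_t at t = 5.0000: 465.476127
Macaulay duration D = 533.422153 / 120.667657 = 4.420589
Modified duration = D / (1 + y/m) = 4.420589 / (1 + 0.029000) = 4.296005


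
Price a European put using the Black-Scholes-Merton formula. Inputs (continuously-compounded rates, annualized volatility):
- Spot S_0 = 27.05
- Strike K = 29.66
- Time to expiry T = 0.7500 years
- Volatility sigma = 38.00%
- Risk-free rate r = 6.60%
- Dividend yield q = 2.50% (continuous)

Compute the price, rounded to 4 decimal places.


Answer: Price = 4.4810

Derivation:
d1 = (ln(S/K) + (r - q + 0.5*sigma^2) * T) / (sigma * sqrt(T)) = -0.02191601
d2 = d1 - sigma * sqrt(T) = -0.35100566
exp(-rT) = 0.95170516; exp(-qT) = 0.98142469
P = K * exp(-rT) * N(-d2) - S_0 * exp(-qT) * N(-d1)
N(-d1) = 0.50874252; N(-d2) = 0.63720795
P = 29.6600 * 0.95170516 * 0.63720795 - 27.0500 * 0.98142469 * 0.50874252 = 4.4810


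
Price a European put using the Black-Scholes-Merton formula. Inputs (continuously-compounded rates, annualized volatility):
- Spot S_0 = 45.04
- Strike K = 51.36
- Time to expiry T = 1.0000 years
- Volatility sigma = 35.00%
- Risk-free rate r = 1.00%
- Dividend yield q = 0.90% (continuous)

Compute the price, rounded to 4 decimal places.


d1 = (ln(S/K) + (r - q + 0.5*sigma^2) * T) / (sigma * sqrt(T)) = -0.19731050
d2 = d1 - sigma * sqrt(T) = -0.54731050
exp(-rT) = 0.99004983; exp(-qT) = 0.99104038
P = K * exp(-rT) * N(-d2) - S_0 * exp(-qT) * N(-d1)
N(-d1) = 0.57820772; N(-d2) = 0.70791728
P = 51.3600 * 0.99004983 * 0.70791728 - 45.0400 * 0.99104038 * 0.57820772 = 10.1877

Answer: Price = 10.1877


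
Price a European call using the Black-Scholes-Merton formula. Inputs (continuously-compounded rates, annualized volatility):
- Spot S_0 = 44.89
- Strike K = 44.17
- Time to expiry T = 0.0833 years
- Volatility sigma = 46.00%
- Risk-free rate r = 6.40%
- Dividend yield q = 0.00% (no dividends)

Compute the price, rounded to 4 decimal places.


d1 = (ln(S/K) + (r - q + 0.5*sigma^2) * T) / (sigma * sqrt(T)) = 0.22832671
d2 = d1 - sigma * sqrt(T) = 0.09556271
exp(-rT) = 0.99468299; exp(-qT) = 1.00000000
C = S_0 * exp(-qT) * N(d1) - K * exp(-rT) * N(d2)
N(d1) = 0.59030387; N(d2) = 0.53806606
C = 44.8900 * 1.00000000 * 0.59030387 - 44.1700 * 0.99468299 * 0.53806606 = 2.8587

Answer: Price = 2.8587


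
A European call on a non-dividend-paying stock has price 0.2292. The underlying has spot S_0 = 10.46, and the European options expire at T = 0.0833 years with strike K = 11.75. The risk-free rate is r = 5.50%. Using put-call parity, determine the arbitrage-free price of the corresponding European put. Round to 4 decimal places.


Answer: Put price = 1.4655

Derivation:
Put-call parity: C - P = S_0 * exp(-qT) - K * exp(-rT).
S_0 * exp(-qT) = 10.4600 * 1.00000000 = 10.46000000
K * exp(-rT) = 11.7500 * 0.99542898 = 11.69629050
P = C - S*exp(-qT) + K*exp(-rT)
P = 0.2292 - 10.46000000 + 11.69629050 = 1.4655


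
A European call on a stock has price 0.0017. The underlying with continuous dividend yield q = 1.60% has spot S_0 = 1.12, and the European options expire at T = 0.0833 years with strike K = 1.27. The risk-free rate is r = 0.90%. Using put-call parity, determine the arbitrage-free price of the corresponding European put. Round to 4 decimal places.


Put-call parity: C - P = S_0 * exp(-qT) - K * exp(-rT).
S_0 * exp(-qT) = 1.1200 * 0.99866809 = 1.11850826
K * exp(-rT) = 1.2700 * 0.99925058 = 1.26904824
P = C - S*exp(-qT) + K*exp(-rT)
P = 0.0017 - 1.11850826 + 1.26904824 = 0.1522

Answer: Put price = 0.1522


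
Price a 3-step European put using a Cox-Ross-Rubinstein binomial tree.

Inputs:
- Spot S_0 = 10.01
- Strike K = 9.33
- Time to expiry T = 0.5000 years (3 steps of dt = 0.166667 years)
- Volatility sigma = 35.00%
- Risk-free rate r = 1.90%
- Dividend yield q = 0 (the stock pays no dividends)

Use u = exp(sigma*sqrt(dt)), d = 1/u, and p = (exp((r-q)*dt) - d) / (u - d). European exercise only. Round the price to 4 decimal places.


dt = T/N = 0.166667
u = exp(sigma*sqrt(dt)) = 1.153599; d = 1/u = 0.866852
p = (exp((r-q)*dt) - d) / (u - d) = 0.475400
Discount per step: exp(-r*dt) = 0.996838
Stock lattice S(k, i) with i counting down-moves:
  k=0: S(0,0) = 10.0100
  k=1: S(1,0) = 11.5475; S(1,1) = 8.6772
  k=2: S(2,0) = 13.3212; S(2,1) = 10.0100; S(2,2) = 7.5218
  k=3: S(3,0) = 15.3674; S(3,1) = 11.5475; S(3,2) = 8.6772; S(3,3) = 6.5203
Terminal payoffs V(N, i) = max(K - S_T, 0):
  V(3,0) = 0.000000; V(3,1) = 0.000000; V(3,2) = 0.652810; V(3,3) = 2.809677
Backward induction: V(k, i) = exp(-r*dt) * [p * V(k+1, i) + (1-p) * V(k+1, i+1)].
  V(2,0) = exp(-r*dt) * [p*0.000000 + (1-p)*0.000000] = 0.000000
  V(2,1) = exp(-r*dt) * [p*0.000000 + (1-p)*0.652810] = 0.341382
  V(2,2) = exp(-r*dt) * [p*0.652810 + (1-p)*2.809677] = 1.778662
  V(1,0) = exp(-r*dt) * [p*0.000000 + (1-p)*0.341382] = 0.178523
  V(1,1) = exp(-r*dt) * [p*0.341382 + (1-p)*1.778662] = 1.091916
  V(0,0) = exp(-r*dt) * [p*0.178523 + (1-p)*1.091916] = 0.655609

Answer: Price = V(0,0) = 0.6556


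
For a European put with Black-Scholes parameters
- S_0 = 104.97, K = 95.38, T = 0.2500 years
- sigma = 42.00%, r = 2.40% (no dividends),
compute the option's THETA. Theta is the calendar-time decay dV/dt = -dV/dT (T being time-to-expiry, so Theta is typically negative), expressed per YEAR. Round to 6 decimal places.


Answer: Theta = -13.979452

Derivation:
d1 = 0.5897889628; d2 = 0.3797889628
phi(d1) = 0.3352549327; exp(-qT) = 1.0000000000; exp(-rT) = 0.9940179641
Theta = -S*exp(-qT)*phi(d1)*sigma/(2*sqrt(T)) + r*K*exp(-rT)*N(-d2) - q*S*exp(-qT)*N(-d1)
N(-d1) = 0.2776660716; N(-d2) = 0.3520510380; sqrt(T) = 0.5000000000
Term 1 = -104.9700 * 1.0000000000 * 0.3352549327 * 0.4200 / (2 * 0.5000000000) = -14.7805183199
Term 2 = 0.0240 * 95.3800 * 0.9940179641 * 0.3520510380 = 0.8010662267
Term 3 = 0 (no dividend yield, q = 0)
Theta = -14.7805183199 + (0.8010662267) + (0.0000000000) = -13.979452


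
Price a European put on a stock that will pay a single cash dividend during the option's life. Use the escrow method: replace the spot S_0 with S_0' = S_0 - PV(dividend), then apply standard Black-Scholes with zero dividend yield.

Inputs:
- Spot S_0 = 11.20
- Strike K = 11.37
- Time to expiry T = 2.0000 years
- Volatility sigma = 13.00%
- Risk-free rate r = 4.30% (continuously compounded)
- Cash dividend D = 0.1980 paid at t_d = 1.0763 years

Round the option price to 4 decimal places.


PV(D) = D * exp(-r * t_d) = 0.1980 * 0.95477373 = 0.18904520
S_0' = S_0 - PV(D) = 11.2000 - 0.18904520 = 11.01095480
d1 = (ln(S_0'/K) + (r + sigma^2/2)*T) / (sigma*sqrt(T)) = 0.38516846
d2 = d1 - sigma*sqrt(T) = 0.20132070
exp(-rT) = 0.91759423
N(-d1) = 0.35005630; N(-d2) = 0.42022391
P = K * exp(-rT) * N(-d2) - S_0' * N(-d1) = 11.3700 * 0.91759423 * 0.42022391 - 11.01095480 * 0.35005630 = 0.5298

Answer: Price = 0.5298


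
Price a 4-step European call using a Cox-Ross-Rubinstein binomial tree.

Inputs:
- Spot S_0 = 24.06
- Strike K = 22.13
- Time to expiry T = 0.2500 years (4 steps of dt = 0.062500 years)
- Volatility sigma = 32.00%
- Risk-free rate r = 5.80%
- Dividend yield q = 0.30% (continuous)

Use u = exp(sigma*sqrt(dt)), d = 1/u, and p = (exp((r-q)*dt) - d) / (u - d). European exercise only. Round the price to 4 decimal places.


Answer: Price = V(0,0) = 2.9126

Derivation:
dt = T/N = 0.062500
u = exp(sigma*sqrt(dt)) = 1.083287; d = 1/u = 0.923116
p = (exp((r-q)*dt) - d) / (u - d) = 0.501509
Discount per step: exp(-r*dt) = 0.996382
Stock lattice S(k, i) with i counting down-moves:
  k=0: S(0,0) = 24.0600
  k=1: S(1,0) = 26.0639; S(1,1) = 22.2102
  k=2: S(2,0) = 28.2347; S(2,1) = 24.0600; S(2,2) = 20.5026
  k=3: S(3,0) = 30.5863; S(3,1) = 26.0639; S(3,2) = 22.2102; S(3,3) = 18.9263
  k=4: S(4,0) = 33.1337; S(4,1) = 28.2347; S(4,2) = 24.0600; S(4,3) = 20.5026; S(4,4) = 17.4711
Terminal payoffs V(N, i) = max(S_T - K, 0):
  V(4,0) = 11.003694; V(4,1) = 6.104672; V(4,2) = 1.930000; V(4,3) = 0.000000; V(4,4) = 0.000000
Backward induction: V(k, i) = exp(-r*dt) * [p * V(k+1, i) + (1-p) * V(k+1, i+1)].
  V(3,0) = exp(-r*dt) * [p*11.003694 + (1-p)*6.104672] = 8.530596
  V(3,1) = exp(-r*dt) * [p*6.104672 + (1-p)*1.930000] = 4.009076
  V(3,2) = exp(-r*dt) * [p*1.930000 + (1-p)*0.000000] = 0.964410
  V(3,3) = exp(-r*dt) * [p*0.000000 + (1-p)*0.000000] = 0.000000
  V(2,0) = exp(-r*dt) * [p*8.530596 + (1-p)*4.009076] = 6.253948
  V(2,1) = exp(-r*dt) * [p*4.009076 + (1-p)*0.964410] = 2.482323
  V(2,2) = exp(-r*dt) * [p*0.964410 + (1-p)*0.000000] = 0.481910
  V(1,0) = exp(-r*dt) * [p*6.253948 + (1-p)*2.482323] = 4.358001
  V(1,1) = exp(-r*dt) * [p*2.482323 + (1-p)*0.481910] = 1.479762
  V(0,0) = exp(-r*dt) * [p*4.358001 + (1-p)*1.479762] = 2.912647


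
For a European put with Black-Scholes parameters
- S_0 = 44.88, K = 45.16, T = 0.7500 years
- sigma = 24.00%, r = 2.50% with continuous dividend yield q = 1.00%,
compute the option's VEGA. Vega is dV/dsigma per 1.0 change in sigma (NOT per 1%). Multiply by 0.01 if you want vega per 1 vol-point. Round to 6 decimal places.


Answer: Vega = 15.264113

Derivation:
d1 = 0.1281261584; d2 = -0.0797199385
phi(d1) = 0.3956811023; exp(-qT) = 0.9925280548; exp(-rT) = 0.9814246877
Vega = S * exp(-qT) * phi(d1) * sqrt(T) = 44.8800 * 0.9925280548 * 0.3956811023 * 0.8660254038 = 15.264113


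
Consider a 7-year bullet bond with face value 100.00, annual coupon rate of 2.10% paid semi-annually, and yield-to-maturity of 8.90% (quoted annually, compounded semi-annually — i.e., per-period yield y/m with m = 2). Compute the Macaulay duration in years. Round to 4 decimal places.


Coupon per period c = face * coupon_rate / m = 1.050000
Periods per year m = 2; per-period yield y/m = 0.044500
Number of cashflows N = 14
Cashflows (t years, CF_t, discount factor 1/(1+y/m)^(m*t), PV):
  t = 0.5000: CF_t = 1.050000, DF = 0.957396, PV = 1.005266
  t = 1.0000: CF_t = 1.050000, DF = 0.916607, PV = 0.962437
  t = 1.5000: CF_t = 1.050000, DF = 0.877556, PV = 0.921433
  t = 2.0000: CF_t = 1.050000, DF = 0.840168, PV = 0.882177
  t = 2.5000: CF_t = 1.050000, DF = 0.804374, PV = 0.844592
  t = 3.0000: CF_t = 1.050000, DF = 0.770104, PV = 0.808609
  t = 3.5000: CF_t = 1.050000, DF = 0.737294, PV = 0.774159
  t = 4.0000: CF_t = 1.050000, DF = 0.705883, PV = 0.741177
  t = 4.5000: CF_t = 1.050000, DF = 0.675809, PV = 0.709599
  t = 5.0000: CF_t = 1.050000, DF = 0.647017, PV = 0.679368
  t = 5.5000: CF_t = 1.050000, DF = 0.619451, PV = 0.650424
  t = 6.0000: CF_t = 1.050000, DF = 0.593060, PV = 0.622713
  t = 6.5000: CF_t = 1.050000, DF = 0.567793, PV = 0.596183
  t = 7.0000: CF_t = 101.050000, DF = 0.543603, PV = 54.931075
Price P = sum_t PV_t = 65.129212
Macaulay numerator sum_t t * PV_t:
  t * PV_t at t = 0.5000: 0.502633
  t * PV_t at t = 1.0000: 0.962437
  t * PV_t at t = 1.5000: 1.382150
  t * PV_t at t = 2.0000: 1.764353
  t * PV_t at t = 2.5000: 2.111481
  t * PV_t at t = 3.0000: 2.425827
  t * PV_t at t = 3.5000: 2.709557
  t * PV_t at t = 4.0000: 2.964707
  t * PV_t at t = 4.5000: 3.193198
  t * PV_t at t = 5.0000: 3.396838
  t * PV_t at t = 5.5000: 3.577331
  t * PV_t at t = 6.0000: 3.736278
  t * PV_t at t = 6.5000: 3.875189
  t * PV_t at t = 7.0000: 384.517524
Macaulay duration D = (sum_t t * PV_t) / P = 417.119503 / 65.129212 = 6.404492

Answer: Macaulay duration = 6.4045 years


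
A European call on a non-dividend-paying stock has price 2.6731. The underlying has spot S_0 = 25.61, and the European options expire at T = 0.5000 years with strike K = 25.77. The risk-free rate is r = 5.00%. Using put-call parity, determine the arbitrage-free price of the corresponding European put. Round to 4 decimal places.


Put-call parity: C - P = S_0 * exp(-qT) - K * exp(-rT).
S_0 * exp(-qT) = 25.6100 * 1.00000000 = 25.61000000
K * exp(-rT) = 25.7700 * 0.97530991 = 25.13373643
P = C - S*exp(-qT) + K*exp(-rT)
P = 2.6731 - 25.61000000 + 25.13373643 = 2.1968

Answer: Put price = 2.1968


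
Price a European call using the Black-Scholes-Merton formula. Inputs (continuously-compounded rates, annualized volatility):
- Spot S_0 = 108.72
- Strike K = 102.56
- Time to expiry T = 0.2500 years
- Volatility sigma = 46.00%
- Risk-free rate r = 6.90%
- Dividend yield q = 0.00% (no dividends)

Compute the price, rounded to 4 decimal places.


Answer: Price = 14.0592

Derivation:
d1 = (ln(S/K) + (r - q + 0.5*sigma^2) * T) / (sigma * sqrt(T)) = 0.44359903
d2 = d1 - sigma * sqrt(T) = 0.21359903
exp(-rT) = 0.98289793; exp(-qT) = 1.00000000
C = S_0 * exp(-qT) * N(d1) - K * exp(-rT) * N(d2)
N(d1) = 0.67133375; N(d2) = 0.58457012
C = 108.7200 * 1.00000000 * 0.67133375 - 102.5600 * 0.98289793 * 0.58457012 = 14.0592


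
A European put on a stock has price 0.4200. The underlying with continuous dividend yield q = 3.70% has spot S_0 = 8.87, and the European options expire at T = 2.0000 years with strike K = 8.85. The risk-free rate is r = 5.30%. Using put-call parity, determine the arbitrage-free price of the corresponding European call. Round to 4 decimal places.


Put-call parity: C - P = S_0 * exp(-qT) - K * exp(-rT).
S_0 * exp(-qT) = 8.8700 * 0.92867169 = 8.23731792
K * exp(-rT) = 8.8500 * 0.89942465 = 7.95990814
C = P + S*exp(-qT) - K*exp(-rT)
C = 0.4200 + 8.23731792 - 7.95990814 = 0.6974

Answer: Call price = 0.6974


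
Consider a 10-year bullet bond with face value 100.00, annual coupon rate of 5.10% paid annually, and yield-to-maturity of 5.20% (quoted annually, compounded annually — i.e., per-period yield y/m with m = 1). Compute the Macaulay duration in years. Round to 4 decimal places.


Answer: Macaulay duration = 8.0678 years

Derivation:
Coupon per period c = face * coupon_rate / m = 5.100000
Periods per year m = 1; per-period yield y/m = 0.052000
Number of cashflows N = 10
Cashflows (t years, CF_t, discount factor 1/(1+y/m)^(m*t), PV):
  t = 1.0000: CF_t = 5.100000, DF = 0.950570, PV = 4.847909
  t = 2.0000: CF_t = 5.100000, DF = 0.903584, PV = 4.608278
  t = 3.0000: CF_t = 5.100000, DF = 0.858920, PV = 4.380493
  t = 4.0000: CF_t = 5.100000, DF = 0.816464, PV = 4.163966
  t = 5.0000: CF_t = 5.100000, DF = 0.776106, PV = 3.958143
  t = 6.0000: CF_t = 5.100000, DF = 0.737744, PV = 3.762493
  t = 7.0000: CF_t = 5.100000, DF = 0.701277, PV = 3.576515
  t = 8.0000: CF_t = 5.100000, DF = 0.666613, PV = 3.399729
  t = 9.0000: CF_t = 5.100000, DF = 0.633663, PV = 3.231681
  t = 10.0000: CF_t = 105.100000, DF = 0.602341, PV = 63.306065
Price P = sum_t PV_t = 99.235272
Macaulay numerator sum_t t * PV_t:
  t * PV_t at t = 1.0000: 4.847909
  t * PV_t at t = 2.0000: 9.216557
  t * PV_t at t = 3.0000: 13.141478
  t * PV_t at t = 4.0000: 16.655866
  t * PV_t at t = 5.0000: 19.790715
  t * PV_t at t = 6.0000: 22.574960
  t * PV_t at t = 7.0000: 25.035602
  t * PV_t at t = 8.0000: 27.197829
  t * PV_t at t = 9.0000: 29.085131
  t * PV_t at t = 10.0000: 633.060648
Macaulay duration D = (sum_t t * PV_t) / P = 800.606694 / 99.235272 = 8.067763


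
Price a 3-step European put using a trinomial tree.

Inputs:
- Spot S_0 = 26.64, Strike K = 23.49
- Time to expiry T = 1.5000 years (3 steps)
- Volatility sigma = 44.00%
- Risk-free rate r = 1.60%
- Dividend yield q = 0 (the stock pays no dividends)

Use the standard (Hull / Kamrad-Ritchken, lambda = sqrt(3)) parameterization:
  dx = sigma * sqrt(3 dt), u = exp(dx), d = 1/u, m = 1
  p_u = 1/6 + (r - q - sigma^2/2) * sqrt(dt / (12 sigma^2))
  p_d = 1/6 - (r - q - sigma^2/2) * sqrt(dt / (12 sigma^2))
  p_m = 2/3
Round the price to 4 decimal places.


Answer: Price = V(0,0) = 3.5625

Derivation:
dt = T/N = 0.500000; dx = sigma*sqrt(3*dt) = 0.538888
u = exp(dx) = 1.714099; d = 1/u = 0.583397
p_u = 0.129182, p_m = 0.666667, p_d = 0.204151
Discount per step: exp(-r*dt) = 0.992032
Stock lattice S(k, j) with j the centered position index:
  k=0: S(0,+0) = 26.6400
  k=1: S(1,-1) = 15.5417; S(1,+0) = 26.6400; S(1,+1) = 45.6636
  k=2: S(2,-2) = 9.0670; S(2,-1) = 15.5417; S(2,+0) = 26.6400; S(2,+1) = 45.6636; S(2,+2) = 78.2720
  k=3: S(3,-3) = 5.2896; S(3,-2) = 9.0670; S(3,-1) = 15.5417; S(3,+0) = 26.6400; S(3,+1) = 45.6636; S(3,+2) = 78.2720; S(3,+3) = 134.1659
Terminal payoffs V(N, j) = max(K - S_T, 0):
  V(3,-3) = 18.200358; V(3,-2) = 14.423028; V(3,-1) = 7.948310; V(3,+0) = 0.000000; V(3,+1) = 0.000000; V(3,+2) = 0.000000; V(3,+3) = 0.000000
Backward induction: V(k, j) = exp(-r*dt) * [p_u * V(k+1, j+1) + p_m * V(k+1, j) + p_d * V(k+1, j-1)]
  V(2,-2) = exp(-r*dt) * [p_u*7.948310 + p_m*14.423028 + p_d*18.200358] = 14.243354
  V(2,-1) = exp(-r*dt) * [p_u*0.000000 + p_m*7.948310 + p_d*14.423028] = 8.177669
  V(2,+0) = exp(-r*dt) * [p_u*0.000000 + p_m*0.000000 + p_d*7.948310] = 1.609728
  V(2,+1) = exp(-r*dt) * [p_u*0.000000 + p_m*0.000000 + p_d*0.000000] = 0.000000
  V(2,+2) = exp(-r*dt) * [p_u*0.000000 + p_m*0.000000 + p_d*0.000000] = 0.000000
  V(1,-1) = exp(-r*dt) * [p_u*1.609728 + p_m*8.177669 + p_d*14.243354] = 8.499260
  V(1,+0) = exp(-r*dt) * [p_u*0.000000 + p_m*1.609728 + p_d*8.177669] = 2.720780
  V(1,+1) = exp(-r*dt) * [p_u*0.000000 + p_m*0.000000 + p_d*1.609728] = 0.326010
  V(0,+0) = exp(-r*dt) * [p_u*0.326010 + p_m*2.720780 + p_d*8.499260] = 3.562489


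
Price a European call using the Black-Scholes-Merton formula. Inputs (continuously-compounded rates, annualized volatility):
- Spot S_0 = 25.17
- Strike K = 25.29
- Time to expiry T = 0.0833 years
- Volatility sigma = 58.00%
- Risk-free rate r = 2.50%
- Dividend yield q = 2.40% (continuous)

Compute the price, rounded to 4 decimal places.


Answer: Price = 1.6213

Derivation:
d1 = (ln(S/K) + (r - q + 0.5*sigma^2) * T) / (sigma * sqrt(T)) = 0.05578384
d2 = d1 - sigma * sqrt(T) = -0.11161425
exp(-rT) = 0.99791967; exp(-qT) = 0.99800280
C = S_0 * exp(-qT) * N(d1) - K * exp(-rT) * N(d2)
N(d1) = 0.52224300; N(d2) = 0.45556464
C = 25.1700 * 0.99800280 * 0.52224300 - 25.2900 * 0.99791967 * 0.45556464 = 1.6213


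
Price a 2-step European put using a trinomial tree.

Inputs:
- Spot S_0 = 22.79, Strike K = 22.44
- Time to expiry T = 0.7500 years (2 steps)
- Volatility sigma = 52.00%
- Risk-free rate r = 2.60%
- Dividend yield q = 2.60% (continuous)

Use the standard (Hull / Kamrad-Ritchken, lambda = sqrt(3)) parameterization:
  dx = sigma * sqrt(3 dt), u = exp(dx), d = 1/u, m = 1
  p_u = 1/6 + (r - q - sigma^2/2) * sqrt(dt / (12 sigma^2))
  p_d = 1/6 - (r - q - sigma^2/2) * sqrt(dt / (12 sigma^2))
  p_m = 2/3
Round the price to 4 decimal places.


Answer: Price = V(0,0) = 3.2485

Derivation:
dt = T/N = 0.375000; dx = sigma*sqrt(3*dt) = 0.551543
u = exp(dx) = 1.735930; d = 1/u = 0.576060
p_u = 0.120705, p_m = 0.666667, p_d = 0.212629
Discount per step: exp(-r*dt) = 0.990297
Stock lattice S(k, j) with j the centered position index:
  k=0: S(0,+0) = 22.7900
  k=1: S(1,-1) = 13.1284; S(1,+0) = 22.7900; S(1,+1) = 39.5618
  k=2: S(2,-2) = 7.5628; S(2,-1) = 13.1284; S(2,+0) = 22.7900; S(2,+1) = 39.5618; S(2,+2) = 68.6766
Terminal payoffs V(N, j) = max(K - S_T, 0):
  V(2,-2) = 14.877247; V(2,-1) = 9.311590; V(2,+0) = 0.000000; V(2,+1) = 0.000000; V(2,+2) = 0.000000
Backward induction: V(k, j) = exp(-r*dt) * [p_u * V(k+1, j+1) + p_m * V(k+1, j) + p_d * V(k+1, j-1)]
  V(1,-1) = exp(-r*dt) * [p_u*0.000000 + p_m*9.311590 + p_d*14.877247] = 9.280131
  V(1,+0) = exp(-r*dt) * [p_u*0.000000 + p_m*0.000000 + p_d*9.311590] = 1.960700
  V(1,+1) = exp(-r*dt) * [p_u*0.000000 + p_m*0.000000 + p_d*0.000000] = 0.000000
  V(0,+0) = exp(-r*dt) * [p_u*0.000000 + p_m*1.960700 + p_d*9.280131] = 3.248527


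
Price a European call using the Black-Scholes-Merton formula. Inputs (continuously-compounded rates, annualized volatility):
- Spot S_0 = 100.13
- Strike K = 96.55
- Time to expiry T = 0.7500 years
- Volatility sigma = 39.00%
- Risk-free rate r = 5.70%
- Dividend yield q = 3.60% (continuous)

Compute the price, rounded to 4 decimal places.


d1 = (ln(S/K) + (r - q + 0.5*sigma^2) * T) / (sigma * sqrt(T)) = 0.32330381
d2 = d1 - sigma * sqrt(T) = -0.01444609
exp(-rT) = 0.95815090; exp(-qT) = 0.97336124
C = S_0 * exp(-qT) * N(d1) - K * exp(-rT) * N(d2)
N(d1) = 0.62676742; N(d2) = 0.49423704
C = 100.1300 * 0.97336124 * 0.62676742 - 96.5500 * 0.95815090 * 0.49423704 = 15.3648

Answer: Price = 15.3648


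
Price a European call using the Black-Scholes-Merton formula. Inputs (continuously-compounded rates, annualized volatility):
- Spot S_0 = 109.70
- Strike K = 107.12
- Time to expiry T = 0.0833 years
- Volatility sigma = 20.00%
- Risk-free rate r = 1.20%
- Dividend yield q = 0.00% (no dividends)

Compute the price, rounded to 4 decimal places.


d1 = (ln(S/K) + (r - q + 0.5*sigma^2) * T) / (sigma * sqrt(T)) = 0.45848356
d2 = d1 - sigma * sqrt(T) = 0.40076008
exp(-rT) = 0.99900090; exp(-qT) = 1.00000000
C = S_0 * exp(-qT) * N(d1) - K * exp(-rT) * N(d2)
N(d1) = 0.67669746; N(d2) = 0.65570161
C = 109.7000 * 1.00000000 * 0.67669746 - 107.1200 * 0.99900090 * 0.65570161 = 4.0651

Answer: Price = 4.0651


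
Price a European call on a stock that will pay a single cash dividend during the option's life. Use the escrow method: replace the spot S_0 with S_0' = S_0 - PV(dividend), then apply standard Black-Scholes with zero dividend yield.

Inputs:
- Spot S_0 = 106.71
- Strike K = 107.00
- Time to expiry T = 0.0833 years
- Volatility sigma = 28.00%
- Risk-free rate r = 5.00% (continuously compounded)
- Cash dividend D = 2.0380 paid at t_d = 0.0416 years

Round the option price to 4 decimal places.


PV(D) = D * exp(-r * t_d) = 2.0380 * 0.99792216 = 2.03376537
S_0' = S_0 - PV(D) = 106.7100 - 2.03376537 = 104.67623463
d1 = (ln(S_0'/K) + (r + sigma^2/2)*T) / (sigma*sqrt(T)) = -0.17975315
d2 = d1 - sigma*sqrt(T) = -0.26056602
exp(-rT) = 0.99584366
N(d1) = 0.42867318; N(d2) = 0.39721360
C = S_0' * N(d1) - K * exp(-rT) * N(d2) = 104.67623463 * 0.42867318 - 107.0000 * 0.99584366 * 0.39721360 = 2.5467

Answer: Price = 2.5467


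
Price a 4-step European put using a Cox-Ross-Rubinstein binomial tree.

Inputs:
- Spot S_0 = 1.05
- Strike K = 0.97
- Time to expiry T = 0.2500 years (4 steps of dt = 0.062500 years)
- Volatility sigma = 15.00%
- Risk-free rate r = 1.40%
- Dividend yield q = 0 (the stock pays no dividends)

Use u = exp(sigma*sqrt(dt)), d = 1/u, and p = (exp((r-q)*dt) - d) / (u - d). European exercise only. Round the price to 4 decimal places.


dt = T/N = 0.062500
u = exp(sigma*sqrt(dt)) = 1.038212; d = 1/u = 0.963194
p = (exp((r-q)*dt) - d) / (u - d) = 0.502295
Discount per step: exp(-r*dt) = 0.999125
Stock lattice S(k, i) with i counting down-moves:
  k=0: S(0,0) = 1.0500
  k=1: S(1,0) = 1.0901; S(1,1) = 1.0114
  k=2: S(2,0) = 1.1318; S(2,1) = 1.0500; S(2,2) = 0.9741
  k=3: S(3,0) = 1.1750; S(3,1) = 1.0901; S(3,2) = 1.0114; S(3,3) = 0.9383
  k=4: S(4,0) = 1.2199; S(4,1) = 1.1318; S(4,2) = 1.0500; S(4,3) = 0.9741; S(4,4) = 0.9037
Terminal payoffs V(N, i) = max(K - S_T, 0):
  V(4,0) = 0.000000; V(4,1) = 0.000000; V(4,2) = 0.000000; V(4,3) = 0.000000; V(4,4) = 0.066257
Backward induction: V(k, i) = exp(-r*dt) * [p * V(k+1, i) + (1-p) * V(k+1, i+1)].
  V(3,0) = exp(-r*dt) * [p*0.000000 + (1-p)*0.000000] = 0.000000
  V(3,1) = exp(-r*dt) * [p*0.000000 + (1-p)*0.000000] = 0.000000
  V(3,2) = exp(-r*dt) * [p*0.000000 + (1-p)*0.000000] = 0.000000
  V(3,3) = exp(-r*dt) * [p*0.000000 + (1-p)*0.066257] = 0.032947
  V(2,0) = exp(-r*dt) * [p*0.000000 + (1-p)*0.000000] = 0.000000
  V(2,1) = exp(-r*dt) * [p*0.000000 + (1-p)*0.000000] = 0.000000
  V(2,2) = exp(-r*dt) * [p*0.000000 + (1-p)*0.032947] = 0.016384
  V(1,0) = exp(-r*dt) * [p*0.000000 + (1-p)*0.000000] = 0.000000
  V(1,1) = exp(-r*dt) * [p*0.000000 + (1-p)*0.016384] = 0.008147
  V(0,0) = exp(-r*dt) * [p*0.000000 + (1-p)*0.008147] = 0.004051

Answer: Price = V(0,0) = 0.0041


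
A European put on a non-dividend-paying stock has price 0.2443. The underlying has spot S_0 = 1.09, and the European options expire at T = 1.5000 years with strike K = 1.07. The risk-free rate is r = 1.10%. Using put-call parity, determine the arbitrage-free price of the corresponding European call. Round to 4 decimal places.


Answer: Call price = 0.2818

Derivation:
Put-call parity: C - P = S_0 * exp(-qT) - K * exp(-rT).
S_0 * exp(-qT) = 1.0900 * 1.00000000 = 1.09000000
K * exp(-rT) = 1.0700 * 0.98363538 = 1.05248986
C = P + S*exp(-qT) - K*exp(-rT)
C = 0.2443 + 1.09000000 - 1.05248986 = 0.2818


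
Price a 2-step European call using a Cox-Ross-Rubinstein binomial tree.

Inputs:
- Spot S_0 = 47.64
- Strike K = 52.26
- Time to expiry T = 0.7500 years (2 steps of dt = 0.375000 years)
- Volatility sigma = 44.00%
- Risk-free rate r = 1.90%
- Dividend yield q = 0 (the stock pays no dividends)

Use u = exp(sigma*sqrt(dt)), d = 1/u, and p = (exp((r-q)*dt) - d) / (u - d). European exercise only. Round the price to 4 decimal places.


Answer: Price = V(0,0) = 5.7693

Derivation:
dt = T/N = 0.375000
u = exp(sigma*sqrt(dt)) = 1.309236; d = 1/u = 0.763804
p = (exp((r-q)*dt) - d) / (u - d) = 0.446153
Discount per step: exp(-r*dt) = 0.992900
Stock lattice S(k, i) with i counting down-moves:
  k=0: S(0,0) = 47.6400
  k=1: S(1,0) = 62.3720; S(1,1) = 36.3876
  k=2: S(2,0) = 81.6597; S(2,1) = 47.6400; S(2,2) = 27.7930
Terminal payoffs V(N, i) = max(S_T - K, 0):
  V(2,0) = 29.399690; V(2,1) = 0.000000; V(2,2) = 0.000000
Backward induction: V(k, i) = exp(-r*dt) * [p * V(k+1, i) + (1-p) * V(k+1, i+1)].
  V(1,0) = exp(-r*dt) * [p*29.399690 + (1-p)*0.000000] = 13.023644
  V(1,1) = exp(-r*dt) * [p*0.000000 + (1-p)*0.000000] = 0.000000
  V(0,0) = exp(-r*dt) * [p*13.023644 + (1-p)*0.000000] = 5.769289


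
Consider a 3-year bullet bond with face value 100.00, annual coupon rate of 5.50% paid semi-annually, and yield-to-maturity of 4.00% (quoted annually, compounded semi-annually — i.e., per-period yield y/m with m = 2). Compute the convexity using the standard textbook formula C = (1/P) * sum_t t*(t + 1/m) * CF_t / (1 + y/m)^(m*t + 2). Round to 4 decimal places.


Answer: Convexity = 9.2471

Derivation:
Coupon per period c = face * coupon_rate / m = 2.750000
Periods per year m = 2; per-period yield y/m = 0.020000
Number of cashflows N = 6
Cashflows (t years, CF_t, discount factor 1/(1+y/m)^(m*t), PV):
  t = 0.5000: CF_t = 2.750000, DF = 0.980392, PV = 2.696078
  t = 1.0000: CF_t = 2.750000, DF = 0.961169, PV = 2.643214
  t = 1.5000: CF_t = 2.750000, DF = 0.942322, PV = 2.591386
  t = 2.0000: CF_t = 2.750000, DF = 0.923845, PV = 2.540575
  t = 2.5000: CF_t = 2.750000, DF = 0.905731, PV = 2.490760
  t = 3.0000: CF_t = 102.750000, DF = 0.887971, PV = 91.239060
Price P = sum_t PV_t = 104.201073
Convexity numerator sum_t t*(t + 1/m) * CF_t / (1+y/m)^(m*t + 2):
  t = 0.5000: term = 1.295693
  t = 1.0000: term = 3.810862
  t = 1.5000: term = 7.472279
  t = 2.0000: term = 12.209607
  t = 2.5000: term = 17.955304
  t = 3.0000: term = 920.809424
Convexity = (1/P) * sum = 963.553169 / 104.201073 = 9.247056


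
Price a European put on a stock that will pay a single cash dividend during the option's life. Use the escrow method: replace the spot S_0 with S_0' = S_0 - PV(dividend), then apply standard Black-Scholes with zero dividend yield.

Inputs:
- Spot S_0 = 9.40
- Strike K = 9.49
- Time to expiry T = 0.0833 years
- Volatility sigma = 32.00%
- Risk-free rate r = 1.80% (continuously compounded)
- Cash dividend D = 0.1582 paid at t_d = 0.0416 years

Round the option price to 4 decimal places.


Answer: Price = 0.4742

Derivation:
PV(D) = D * exp(-r * t_d) = 0.1582 * 0.99925148 = 0.15808158
S_0' = S_0 - PV(D) = 9.4000 - 0.15808158 = 9.24191842
d1 = (ln(S_0'/K) + (r + sigma^2/2)*T) / (sigma*sqrt(T)) = -0.22439708
d2 = d1 - sigma*sqrt(T) = -0.31675464
exp(-rT) = 0.99850172
N(-d1) = 0.58877583; N(-d2) = 0.62428511
P = K * exp(-rT) * N(-d2) - S_0' * N(-d1) = 9.4900 * 0.99850172 * 0.62428511 - 9.24191842 * 0.58877583 = 0.4742


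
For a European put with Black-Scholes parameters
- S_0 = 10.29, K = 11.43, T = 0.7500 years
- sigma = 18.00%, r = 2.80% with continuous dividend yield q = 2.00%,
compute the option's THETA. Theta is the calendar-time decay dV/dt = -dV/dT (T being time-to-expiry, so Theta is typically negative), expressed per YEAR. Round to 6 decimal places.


d1 = -0.5575851828; d2 = -0.7134697555
phi(d1) = 0.3415063003; exp(-qT) = 0.9851119396; exp(-rT) = 0.9792189646
Theta = -S*exp(-qT)*phi(d1)*sigma/(2*sqrt(T)) + r*K*exp(-rT)*N(-d2) - q*S*exp(-qT)*N(-d1)
N(-d1) = 0.7114361616; N(-d2) = 0.7622224391; sqrt(T) = 0.8660254038
Term 1 = -10.2900 * 0.9851119396 * 0.3415063003 * 0.1800 / (2 * 0.8660254038) = -0.3597589073
Term 2 = 0.0280 * 11.4300 * 0.9792189646 * 0.7622224391 = 0.2388723089
Term 3 = -0.0200 * 10.2900 * 0.9851119396 * 0.7114361616 = -0.1442337481
Theta = -0.3597589073 + (0.2388723089) + (-0.1442337481) = -0.265120

Answer: Theta = -0.265120


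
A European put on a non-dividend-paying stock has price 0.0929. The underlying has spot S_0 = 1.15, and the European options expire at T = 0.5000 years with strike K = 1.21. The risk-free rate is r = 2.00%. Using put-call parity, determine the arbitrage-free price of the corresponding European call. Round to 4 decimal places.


Answer: Call price = 0.0449

Derivation:
Put-call parity: C - P = S_0 * exp(-qT) - K * exp(-rT).
S_0 * exp(-qT) = 1.1500 * 1.00000000 = 1.15000000
K * exp(-rT) = 1.2100 * 0.99004983 = 1.19796030
C = P + S*exp(-qT) - K*exp(-rT)
C = 0.0929 + 1.15000000 - 1.19796030 = 0.0449


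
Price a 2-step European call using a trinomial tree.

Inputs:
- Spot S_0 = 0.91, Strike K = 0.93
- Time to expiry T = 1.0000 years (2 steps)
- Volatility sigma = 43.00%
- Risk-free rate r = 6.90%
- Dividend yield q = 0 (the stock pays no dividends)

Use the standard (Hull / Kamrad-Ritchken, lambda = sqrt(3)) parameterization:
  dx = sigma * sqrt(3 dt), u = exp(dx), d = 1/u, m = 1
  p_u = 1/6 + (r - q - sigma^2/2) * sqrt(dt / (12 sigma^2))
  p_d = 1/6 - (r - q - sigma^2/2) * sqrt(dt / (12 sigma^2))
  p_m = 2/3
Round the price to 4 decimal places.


dt = T/N = 0.500000; dx = sigma*sqrt(3*dt) = 0.526640
u = exp(dx) = 1.693234; d = 1/u = 0.590586
p_u = 0.155535, p_m = 0.666667, p_d = 0.177799
Discount per step: exp(-r*dt) = 0.966088
Stock lattice S(k, j) with j the centered position index:
  k=0: S(0,+0) = 0.9100
  k=1: S(1,-1) = 0.5374; S(1,+0) = 0.9100; S(1,+1) = 1.5408
  k=2: S(2,-2) = 0.3174; S(2,-1) = 0.5374; S(2,+0) = 0.9100; S(2,+1) = 1.5408; S(2,+2) = 2.6090
Terminal payoffs V(N, j) = max(S_T - K, 0):
  V(2,-2) = 0.000000; V(2,-1) = 0.000000; V(2,+0) = 0.000000; V(2,+1) = 0.610843; V(2,+2) = 1.679008
Backward induction: V(k, j) = exp(-r*dt) * [p_u * V(k+1, j+1) + p_m * V(k+1, j) + p_d * V(k+1, j-1)]
  V(1,-1) = exp(-r*dt) * [p_u*0.000000 + p_m*0.000000 + p_d*0.000000] = 0.000000
  V(1,+0) = exp(-r*dt) * [p_u*0.610843 + p_m*0.000000 + p_d*0.000000] = 0.091785
  V(1,+1) = exp(-r*dt) * [p_u*1.679008 + p_m*0.610843 + p_d*0.000000] = 0.645707
  V(0,+0) = exp(-r*dt) * [p_u*0.645707 + p_m*0.091785 + p_d*0.000000] = 0.156139

Answer: Price = V(0,0) = 0.1561


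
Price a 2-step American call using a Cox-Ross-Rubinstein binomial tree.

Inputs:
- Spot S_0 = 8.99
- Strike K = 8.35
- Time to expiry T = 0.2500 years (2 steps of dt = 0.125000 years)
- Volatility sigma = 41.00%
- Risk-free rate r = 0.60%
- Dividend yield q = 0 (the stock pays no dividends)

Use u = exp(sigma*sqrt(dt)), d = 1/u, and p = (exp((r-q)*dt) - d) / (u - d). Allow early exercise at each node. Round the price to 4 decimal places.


Answer: Price = V(0,0) = 1.1138

Derivation:
dt = T/N = 0.125000
u = exp(sigma*sqrt(dt)) = 1.155990; d = 1/u = 0.865060
p = (exp((r-q)*dt) - d) / (u - d) = 0.466403
Discount per step: exp(-r*dt) = 0.999250
Stock lattice S(k, i) with i counting down-moves:
  k=0: S(0,0) = 8.9900
  k=1: S(1,0) = 10.3923; S(1,1) = 7.7769
  k=2: S(2,0) = 12.0134; S(2,1) = 8.9900; S(2,2) = 6.7275
Terminal payoffs V(N, i) = max(S_T - K, 0):
  V(2,0) = 3.663447; V(2,1) = 0.640000; V(2,2) = 0.000000
Backward induction: V(k, i) = exp(-r*dt) * [p * V(k+1, i) + (1-p) * V(k+1, i+1)]; then take max(V_cont, immediate exercise) for American.
  V(1,0) = exp(-r*dt) * [p*3.663447 + (1-p)*0.640000] = 2.048608; exercise = 2.042348; V(1,0) = max -> 2.048608
  V(1,1) = exp(-r*dt) * [p*0.640000 + (1-p)*0.000000] = 0.298274; exercise = 0.000000; V(1,1) = max -> 0.298274
  V(0,0) = exp(-r*dt) * [p*2.048608 + (1-p)*0.298274] = 1.113799; exercise = 0.640000; V(0,0) = max -> 1.113799


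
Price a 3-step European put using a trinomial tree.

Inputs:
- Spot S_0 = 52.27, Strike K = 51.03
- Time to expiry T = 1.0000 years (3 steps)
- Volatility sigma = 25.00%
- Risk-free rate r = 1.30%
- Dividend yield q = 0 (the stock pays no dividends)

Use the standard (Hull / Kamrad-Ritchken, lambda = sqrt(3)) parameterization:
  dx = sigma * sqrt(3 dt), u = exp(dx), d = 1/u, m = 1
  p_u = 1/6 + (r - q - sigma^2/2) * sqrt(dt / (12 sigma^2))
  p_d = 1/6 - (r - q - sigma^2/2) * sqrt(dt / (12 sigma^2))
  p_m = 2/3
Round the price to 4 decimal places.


dt = T/N = 0.333333; dx = sigma*sqrt(3*dt) = 0.250000
u = exp(dx) = 1.284025; d = 1/u = 0.778801
p_u = 0.154500, p_m = 0.666667, p_d = 0.178833
Discount per step: exp(-r*dt) = 0.995676
Stock lattice S(k, j) with j the centered position index:
  k=0: S(0,+0) = 52.2700
  k=1: S(1,-1) = 40.7079; S(1,+0) = 52.2700; S(1,+1) = 67.1160
  k=2: S(2,-2) = 31.7034; S(2,-1) = 40.7079; S(2,+0) = 52.2700; S(2,+1) = 67.1160; S(2,+2) = 86.1787
  k=3: S(3,-3) = 24.6906; S(3,-2) = 31.7034; S(3,-1) = 40.7079; S(3,+0) = 52.2700; S(3,+1) = 67.1160; S(3,+2) = 86.1787; S(3,+3) = 110.6556
Terminal payoffs V(N, j) = max(K - S_T, 0):
  V(3,-3) = 26.339400; V(3,-2) = 19.326642; V(3,-1) = 10.322083; V(3,+0) = 0.000000; V(3,+1) = 0.000000; V(3,+2) = 0.000000; V(3,+3) = 0.000000
Backward induction: V(k, j) = exp(-r*dt) * [p_u * V(k+1, j+1) + p_m * V(k+1, j) + p_d * V(k+1, j-1)]
  V(2,-2) = exp(-r*dt) * [p_u*10.322083 + p_m*19.326642 + p_d*26.339400] = 19.106578
  V(2,-1) = exp(-r*dt) * [p_u*0.000000 + p_m*10.322083 + p_d*19.326642] = 10.292937
  V(2,+0) = exp(-r*dt) * [p_u*0.000000 + p_m*0.000000 + p_d*10.322083] = 1.837951
  V(2,+1) = exp(-r*dt) * [p_u*0.000000 + p_m*0.000000 + p_d*0.000000] = 0.000000
  V(2,+2) = exp(-r*dt) * [p_u*0.000000 + p_m*0.000000 + p_d*0.000000] = 0.000000
  V(1,-1) = exp(-r*dt) * [p_u*1.837951 + p_m*10.292937 + p_d*19.106578] = 10.517141
  V(1,+0) = exp(-r*dt) * [p_u*0.000000 + p_m*1.837951 + p_d*10.292937] = 3.052763
  V(1,+1) = exp(-r*dt) * [p_u*0.000000 + p_m*0.000000 + p_d*1.837951] = 0.327266
  V(0,+0) = exp(-r*dt) * [p_u*0.327266 + p_m*3.052763 + p_d*10.517141] = 3.949402

Answer: Price = V(0,0) = 3.9494
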